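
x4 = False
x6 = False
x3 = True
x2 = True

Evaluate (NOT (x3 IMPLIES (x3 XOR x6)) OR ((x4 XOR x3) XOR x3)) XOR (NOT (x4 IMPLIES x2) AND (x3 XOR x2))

x3 XOR x6 = True XOR False = True
x3 IMPLIES (x3 XOR x6) = True IMPLIES True = True
NOT (x3 IMPLIES (x3 XOR x6)) = NOT True = False
x4 XOR x3 = False XOR True = True
(x4 XOR x3) XOR x3 = True XOR True = False
NOT (x3 IMPLIES (x3 XOR x6)) OR ((x4 XOR x3) XOR x3) = False OR False = False
x4 IMPLIES x2 = False IMPLIES True = True
NOT (x4 IMPLIES x2) = NOT True = False
x3 XOR x2 = True XOR True = False
NOT (x4 IMPLIES x2) AND (x3 XOR x2) = False AND False = False
(NOT (x3 IMPLIES (x3 XOR x6)) OR ((x4 XOR x3) XOR x3)) XOR (NOT (x4 IMPLIES x2) AND (x3 XOR x2)) = False XOR False = False

False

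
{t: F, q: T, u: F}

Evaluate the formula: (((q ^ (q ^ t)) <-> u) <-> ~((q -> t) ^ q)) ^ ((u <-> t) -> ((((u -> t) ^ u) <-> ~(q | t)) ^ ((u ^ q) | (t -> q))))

T

q ^ t = T ^ F = T
q ^ (q ^ t) = T ^ T = F
(q ^ (q ^ t)) <-> u = F <-> F = T
q -> t = T -> F = F
(q -> t) ^ q = F ^ T = T
~((q -> t) ^ q) = ~T = F
((q ^ (q ^ t)) <-> u) <-> ~((q -> t) ^ q) = T <-> F = F
u <-> t = F <-> F = T
u -> t = F -> F = T
(u -> t) ^ u = T ^ F = T
q | t = T | F = T
~(q | t) = ~T = F
((u -> t) ^ u) <-> ~(q | t) = T <-> F = F
u ^ q = F ^ T = T
t -> q = F -> T = T
(u ^ q) | (t -> q) = T | T = T
(((u -> t) ^ u) <-> ~(q | t)) ^ ((u ^ q) | (t -> q)) = F ^ T = T
(u <-> t) -> ((((u -> t) ^ u) <-> ~(q | t)) ^ ((u ^ q) | (t -> q))) = T -> T = T
(((q ^ (q ^ t)) <-> u) <-> ~((q -> t) ^ q)) ^ ((u <-> t) -> ((((u -> t) ^ u) <-> ~(q | t)) ^ ((u ^ q) | (t -> q)))) = F ^ T = T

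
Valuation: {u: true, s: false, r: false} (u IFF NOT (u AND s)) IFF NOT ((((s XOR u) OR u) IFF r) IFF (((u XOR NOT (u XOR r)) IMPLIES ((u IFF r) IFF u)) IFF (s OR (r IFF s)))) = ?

false

u AND s = true AND false = false
NOT (u AND s) = NOT false = true
u IFF NOT (u AND s) = true IFF true = true
s XOR u = false XOR true = true
(s XOR u) OR u = true OR true = true
((s XOR u) OR u) IFF r = true IFF false = false
u XOR r = true XOR false = true
NOT (u XOR r) = NOT true = false
u XOR NOT (u XOR r) = true XOR false = true
u IFF r = true IFF false = false
(u IFF r) IFF u = false IFF true = false
(u XOR NOT (u XOR r)) IMPLIES ((u IFF r) IFF u) = true IMPLIES false = false
r IFF s = false IFF false = true
s OR (r IFF s) = false OR true = true
((u XOR NOT (u XOR r)) IMPLIES ((u IFF r) IFF u)) IFF (s OR (r IFF s)) = false IFF true = false
(((s XOR u) OR u) IFF r) IFF (((u XOR NOT (u XOR r)) IMPLIES ((u IFF r) IFF u)) IFF (s OR (r IFF s))) = false IFF false = true
NOT ((((s XOR u) OR u) IFF r) IFF (((u XOR NOT (u XOR r)) IMPLIES ((u IFF r) IFF u)) IFF (s OR (r IFF s)))) = NOT true = false
(u IFF NOT (u AND s)) IFF NOT ((((s XOR u) OR u) IFF r) IFF (((u XOR NOT (u XOR r)) IMPLIES ((u IFF r) IFF u)) IFF (s OR (r IFF s)))) = true IFF false = false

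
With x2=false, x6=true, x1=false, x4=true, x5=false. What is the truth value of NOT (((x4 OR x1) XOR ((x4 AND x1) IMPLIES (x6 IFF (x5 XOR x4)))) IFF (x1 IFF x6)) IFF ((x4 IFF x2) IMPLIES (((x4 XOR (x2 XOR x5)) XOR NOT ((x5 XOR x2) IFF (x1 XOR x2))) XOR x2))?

x4 OR x1 = true OR false = true
x4 AND x1 = true AND false = false
x5 XOR x4 = false XOR true = true
x6 IFF (x5 XOR x4) = true IFF true = true
(x4 AND x1) IMPLIES (x6 IFF (x5 XOR x4)) = false IMPLIES true = true
(x4 OR x1) XOR ((x4 AND x1) IMPLIES (x6 IFF (x5 XOR x4))) = true XOR true = false
x1 IFF x6 = false IFF true = false
((x4 OR x1) XOR ((x4 AND x1) IMPLIES (x6 IFF (x5 XOR x4)))) IFF (x1 IFF x6) = false IFF false = true
NOT (((x4 OR x1) XOR ((x4 AND x1) IMPLIES (x6 IFF (x5 XOR x4)))) IFF (x1 IFF x6)) = NOT true = false
x4 IFF x2 = true IFF false = false
x2 XOR x5 = false XOR false = false
x4 XOR (x2 XOR x5) = true XOR false = true
x5 XOR x2 = false XOR false = false
x1 XOR x2 = false XOR false = false
(x5 XOR x2) IFF (x1 XOR x2) = false IFF false = true
NOT ((x5 XOR x2) IFF (x1 XOR x2)) = NOT true = false
(x4 XOR (x2 XOR x5)) XOR NOT ((x5 XOR x2) IFF (x1 XOR x2)) = true XOR false = true
((x4 XOR (x2 XOR x5)) XOR NOT ((x5 XOR x2) IFF (x1 XOR x2))) XOR x2 = true XOR false = true
(x4 IFF x2) IMPLIES (((x4 XOR (x2 XOR x5)) XOR NOT ((x5 XOR x2) IFF (x1 XOR x2))) XOR x2) = false IMPLIES true = true
NOT (((x4 OR x1) XOR ((x4 AND x1) IMPLIES (x6 IFF (x5 XOR x4)))) IFF (x1 IFF x6)) IFF ((x4 IFF x2) IMPLIES (((x4 XOR (x2 XOR x5)) XOR NOT ((x5 XOR x2) IFF (x1 XOR x2))) XOR x2)) = false IFF true = false

false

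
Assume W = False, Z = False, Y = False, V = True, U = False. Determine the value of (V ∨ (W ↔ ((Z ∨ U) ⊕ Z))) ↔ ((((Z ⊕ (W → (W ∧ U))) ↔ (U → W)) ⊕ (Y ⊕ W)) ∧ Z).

False

Substituting W=False, Z=False, Y=False, V=True, U=False:
Z ∨ U = False ∨ False = False
(Z ∨ U) ⊕ Z = False ⊕ False = False
W ↔ ((Z ∨ U) ⊕ Z) = False ↔ False = True
V ∨ (W ↔ ((Z ∨ U) ⊕ Z)) = True ∨ True = True
W ∧ U = False ∧ False = False
W → (W ∧ U) = False → False = True
Z ⊕ (W → (W ∧ U)) = False ⊕ True = True
U → W = False → False = True
(Z ⊕ (W → (W ∧ U))) ↔ (U → W) = True ↔ True = True
Y ⊕ W = False ⊕ False = False
((Z ⊕ (W → (W ∧ U))) ↔ (U → W)) ⊕ (Y ⊕ W) = True ⊕ False = True
(((Z ⊕ (W → (W ∧ U))) ↔ (U → W)) ⊕ (Y ⊕ W)) ∧ Z = True ∧ False = False
(V ∨ (W ↔ ((Z ∨ U) ⊕ Z))) ↔ ((((Z ⊕ (W → (W ∧ U))) ↔ (U → W)) ⊕ (Y ⊕ W)) ∧ Z) = True ↔ False = False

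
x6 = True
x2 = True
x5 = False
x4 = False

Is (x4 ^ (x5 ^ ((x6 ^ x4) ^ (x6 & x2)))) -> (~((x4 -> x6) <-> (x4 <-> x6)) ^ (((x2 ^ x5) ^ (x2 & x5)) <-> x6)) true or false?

x6 ^ x4 = True ^ False = True
x6 & x2 = True & True = True
(x6 ^ x4) ^ (x6 & x2) = True ^ True = False
x5 ^ ((x6 ^ x4) ^ (x6 & x2)) = False ^ False = False
x4 ^ (x5 ^ ((x6 ^ x4) ^ (x6 & x2))) = False ^ False = False
x4 -> x6 = False -> True = True
x4 <-> x6 = False <-> True = False
(x4 -> x6) <-> (x4 <-> x6) = True <-> False = False
~((x4 -> x6) <-> (x4 <-> x6)) = ~False = True
x2 ^ x5 = True ^ False = True
x2 & x5 = True & False = False
(x2 ^ x5) ^ (x2 & x5) = True ^ False = True
((x2 ^ x5) ^ (x2 & x5)) <-> x6 = True <-> True = True
~((x4 -> x6) <-> (x4 <-> x6)) ^ (((x2 ^ x5) ^ (x2 & x5)) <-> x6) = True ^ True = False
(x4 ^ (x5 ^ ((x6 ^ x4) ^ (x6 & x2)))) -> (~((x4 -> x6) <-> (x4 <-> x6)) ^ (((x2 ^ x5) ^ (x2 & x5)) <-> x6)) = False -> False = True

True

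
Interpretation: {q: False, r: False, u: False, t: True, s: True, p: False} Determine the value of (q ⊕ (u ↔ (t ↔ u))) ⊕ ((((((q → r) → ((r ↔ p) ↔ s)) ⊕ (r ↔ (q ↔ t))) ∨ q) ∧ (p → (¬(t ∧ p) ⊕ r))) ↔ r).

t ↔ u = True ↔ False = False
u ↔ (t ↔ u) = False ↔ False = True
q ⊕ (u ↔ (t ↔ u)) = False ⊕ True = True
q → r = False → False = True
r ↔ p = False ↔ False = True
(r ↔ p) ↔ s = True ↔ True = True
(q → r) → ((r ↔ p) ↔ s) = True → True = True
q ↔ t = False ↔ True = False
r ↔ (q ↔ t) = False ↔ False = True
((q → r) → ((r ↔ p) ↔ s)) ⊕ (r ↔ (q ↔ t)) = True ⊕ True = False
(((q → r) → ((r ↔ p) ↔ s)) ⊕ (r ↔ (q ↔ t))) ∨ q = False ∨ False = False
t ∧ p = True ∧ False = False
¬(t ∧ p) = ¬False = True
¬(t ∧ p) ⊕ r = True ⊕ False = True
p → (¬(t ∧ p) ⊕ r) = False → True = True
((((q → r) → ((r ↔ p) ↔ s)) ⊕ (r ↔ (q ↔ t))) ∨ q) ∧ (p → (¬(t ∧ p) ⊕ r)) = False ∧ True = False
(((((q → r) → ((r ↔ p) ↔ s)) ⊕ (r ↔ (q ↔ t))) ∨ q) ∧ (p → (¬(t ∧ p) ⊕ r))) ↔ r = False ↔ False = True
(q ⊕ (u ↔ (t ↔ u))) ⊕ ((((((q → r) → ((r ↔ p) ↔ s)) ⊕ (r ↔ (q ↔ t))) ∨ q) ∧ (p → (¬(t ∧ p) ⊕ r))) ↔ r) = True ⊕ True = False

False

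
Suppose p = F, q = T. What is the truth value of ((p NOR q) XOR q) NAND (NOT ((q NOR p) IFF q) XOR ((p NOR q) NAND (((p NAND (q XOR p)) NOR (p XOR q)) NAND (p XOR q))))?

T

p NOR q = F NOR T = F
(p NOR q) XOR q = F XOR T = T
q NOR p = T NOR F = F
(q NOR p) IFF q = F IFF T = F
NOT ((q NOR p) IFF q) = NOT F = T
p NOR q = F NOR T = F
q XOR p = T XOR F = T
p NAND (q XOR p) = F NAND T = T
p XOR q = F XOR T = T
(p NAND (q XOR p)) NOR (p XOR q) = T NOR T = F
p XOR q = F XOR T = T
((p NAND (q XOR p)) NOR (p XOR q)) NAND (p XOR q) = F NAND T = T
(p NOR q) NAND (((p NAND (q XOR p)) NOR (p XOR q)) NAND (p XOR q)) = F NAND T = T
NOT ((q NOR p) IFF q) XOR ((p NOR q) NAND (((p NAND (q XOR p)) NOR (p XOR q)) NAND (p XOR q))) = T XOR T = F
((p NOR q) XOR q) NAND (NOT ((q NOR p) IFF q) XOR ((p NOR q) NAND (((p NAND (q XOR p)) NOR (p XOR q)) NAND (p XOR q)))) = T NAND F = T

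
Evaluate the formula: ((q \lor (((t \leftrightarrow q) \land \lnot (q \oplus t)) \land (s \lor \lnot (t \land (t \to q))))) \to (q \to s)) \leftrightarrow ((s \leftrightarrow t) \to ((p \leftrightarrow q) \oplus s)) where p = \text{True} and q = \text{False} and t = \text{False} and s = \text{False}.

\text{False}

t \leftrightarrow q = \text{False} \leftrightarrow \text{False} = \text{True}
q \oplus t = \text{False} \oplus \text{False} = \text{False}
\lnot (q \oplus t) = \lnot \text{False} = \text{True}
(t \leftrightarrow q) \land \lnot (q \oplus t) = \text{True} \land \text{True} = \text{True}
t \to q = \text{False} \to \text{False} = \text{True}
t \land (t \to q) = \text{False} \land \text{True} = \text{False}
\lnot (t \land (t \to q)) = \lnot \text{False} = \text{True}
s \lor \lnot (t \land (t \to q)) = \text{False} \lor \text{True} = \text{True}
((t \leftrightarrow q) \land \lnot (q \oplus t)) \land (s \lor \lnot (t \land (t \to q))) = \text{True} \land \text{True} = \text{True}
q \lor (((t \leftrightarrow q) \land \lnot (q \oplus t)) \land (s \lor \lnot (t \land (t \to q)))) = \text{False} \lor \text{True} = \text{True}
q \to s = \text{False} \to \text{False} = \text{True}
(q \lor (((t \leftrightarrow q) \land \lnot (q \oplus t)) \land (s \lor \lnot (t \land (t \to q))))) \to (q \to s) = \text{True} \to \text{True} = \text{True}
s \leftrightarrow t = \text{False} \leftrightarrow \text{False} = \text{True}
p \leftrightarrow q = \text{True} \leftrightarrow \text{False} = \text{False}
(p \leftrightarrow q) \oplus s = \text{False} \oplus \text{False} = \text{False}
(s \leftrightarrow t) \to ((p \leftrightarrow q) \oplus s) = \text{True} \to \text{False} = \text{False}
((q \lor (((t \leftrightarrow q) \land \lnot (q \oplus t)) \land (s \lor \lnot (t \land (t \to q))))) \to (q \to s)) \leftrightarrow ((s \leftrightarrow t) \to ((p \leftrightarrow q) \oplus s)) = \text{True} \leftrightarrow \text{False} = \text{False}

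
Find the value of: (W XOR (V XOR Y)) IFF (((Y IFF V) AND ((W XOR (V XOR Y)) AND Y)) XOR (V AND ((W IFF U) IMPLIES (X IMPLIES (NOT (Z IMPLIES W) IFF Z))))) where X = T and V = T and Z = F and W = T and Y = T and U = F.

F

V XOR Y = T XOR T = F
W XOR (V XOR Y) = T XOR F = T
Y IFF V = T IFF T = T
V XOR Y = T XOR T = F
W XOR (V XOR Y) = T XOR F = T
(W XOR (V XOR Y)) AND Y = T AND T = T
(Y IFF V) AND ((W XOR (V XOR Y)) AND Y) = T AND T = T
W IFF U = T IFF F = F
Z IMPLIES W = F IMPLIES T = T
NOT (Z IMPLIES W) = NOT T = F
NOT (Z IMPLIES W) IFF Z = F IFF F = T
X IMPLIES (NOT (Z IMPLIES W) IFF Z) = T IMPLIES T = T
(W IFF U) IMPLIES (X IMPLIES (NOT (Z IMPLIES W) IFF Z)) = F IMPLIES T = T
V AND ((W IFF U) IMPLIES (X IMPLIES (NOT (Z IMPLIES W) IFF Z))) = T AND T = T
((Y IFF V) AND ((W XOR (V XOR Y)) AND Y)) XOR (V AND ((W IFF U) IMPLIES (X IMPLIES (NOT (Z IMPLIES W) IFF Z)))) = T XOR T = F
(W XOR (V XOR Y)) IFF (((Y IFF V) AND ((W XOR (V XOR Y)) AND Y)) XOR (V AND ((W IFF U) IMPLIES (X IMPLIES (NOT (Z IMPLIES W) IFF Z))))) = T IFF F = F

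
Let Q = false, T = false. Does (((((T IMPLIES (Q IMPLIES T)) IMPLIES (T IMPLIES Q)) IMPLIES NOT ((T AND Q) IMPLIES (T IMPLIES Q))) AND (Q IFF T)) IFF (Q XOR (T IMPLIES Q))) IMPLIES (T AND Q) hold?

Q IMPLIES T = false IMPLIES false = true
T IMPLIES (Q IMPLIES T) = false IMPLIES true = true
T IMPLIES Q = false IMPLIES false = true
(T IMPLIES (Q IMPLIES T)) IMPLIES (T IMPLIES Q) = true IMPLIES true = true
T AND Q = false AND false = false
T IMPLIES Q = false IMPLIES false = true
(T AND Q) IMPLIES (T IMPLIES Q) = false IMPLIES true = true
NOT ((T AND Q) IMPLIES (T IMPLIES Q)) = NOT true = false
((T IMPLIES (Q IMPLIES T)) IMPLIES (T IMPLIES Q)) IMPLIES NOT ((T AND Q) IMPLIES (T IMPLIES Q)) = true IMPLIES false = false
Q IFF T = false IFF false = true
(((T IMPLIES (Q IMPLIES T)) IMPLIES (T IMPLIES Q)) IMPLIES NOT ((T AND Q) IMPLIES (T IMPLIES Q))) AND (Q IFF T) = false AND true = false
T IMPLIES Q = false IMPLIES false = true
Q XOR (T IMPLIES Q) = false XOR true = true
((((T IMPLIES (Q IMPLIES T)) IMPLIES (T IMPLIES Q)) IMPLIES NOT ((T AND Q) IMPLIES (T IMPLIES Q))) AND (Q IFF T)) IFF (Q XOR (T IMPLIES Q)) = false IFF true = false
T AND Q = false AND false = false
(((((T IMPLIES (Q IMPLIES T)) IMPLIES (T IMPLIES Q)) IMPLIES NOT ((T AND Q) IMPLIES (T IMPLIES Q))) AND (Q IFF T)) IFF (Q XOR (T IMPLIES Q))) IMPLIES (T AND Q) = false IMPLIES false = true

true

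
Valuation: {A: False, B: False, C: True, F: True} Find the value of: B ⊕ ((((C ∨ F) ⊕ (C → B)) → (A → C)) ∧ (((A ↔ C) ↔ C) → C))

True

C ∨ F = True ∨ True = True
C → B = True → False = False
(C ∨ F) ⊕ (C → B) = True ⊕ False = True
A → C = False → True = True
((C ∨ F) ⊕ (C → B)) → (A → C) = True → True = True
A ↔ C = False ↔ True = False
(A ↔ C) ↔ C = False ↔ True = False
((A ↔ C) ↔ C) → C = False → True = True
(((C ∨ F) ⊕ (C → B)) → (A → C)) ∧ (((A ↔ C) ↔ C) → C) = True ∧ True = True
B ⊕ ((((C ∨ F) ⊕ (C → B)) → (A → C)) ∧ (((A ↔ C) ↔ C) → C)) = False ⊕ True = True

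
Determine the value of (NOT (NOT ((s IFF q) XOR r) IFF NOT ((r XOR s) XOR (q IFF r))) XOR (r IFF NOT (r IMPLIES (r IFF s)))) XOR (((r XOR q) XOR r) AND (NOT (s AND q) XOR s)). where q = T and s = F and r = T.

T

s IFF q = F IFF T = F
(s IFF q) XOR r = F XOR T = T
NOT ((s IFF q) XOR r) = NOT T = F
r XOR s = T XOR F = T
q IFF r = T IFF T = T
(r XOR s) XOR (q IFF r) = T XOR T = F
NOT ((r XOR s) XOR (q IFF r)) = NOT F = T
NOT ((s IFF q) XOR r) IFF NOT ((r XOR s) XOR (q IFF r)) = F IFF T = F
NOT (NOT ((s IFF q) XOR r) IFF NOT ((r XOR s) XOR (q IFF r))) = NOT F = T
r IFF s = T IFF F = F
r IMPLIES (r IFF s) = T IMPLIES F = F
NOT (r IMPLIES (r IFF s)) = NOT F = T
r IFF NOT (r IMPLIES (r IFF s)) = T IFF T = T
NOT (NOT ((s IFF q) XOR r) IFF NOT ((r XOR s) XOR (q IFF r))) XOR (r IFF NOT (r IMPLIES (r IFF s))) = T XOR T = F
r XOR q = T XOR T = F
(r XOR q) XOR r = F XOR T = T
s AND q = F AND T = F
NOT (s AND q) = NOT F = T
NOT (s AND q) XOR s = T XOR F = T
((r XOR q) XOR r) AND (NOT (s AND q) XOR s) = T AND T = T
(NOT (NOT ((s IFF q) XOR r) IFF NOT ((r XOR s) XOR (q IFF r))) XOR (r IFF NOT (r IMPLIES (r IFF s)))) XOR (((r XOR q) XOR r) AND (NOT (s AND q) XOR s)) = F XOR T = T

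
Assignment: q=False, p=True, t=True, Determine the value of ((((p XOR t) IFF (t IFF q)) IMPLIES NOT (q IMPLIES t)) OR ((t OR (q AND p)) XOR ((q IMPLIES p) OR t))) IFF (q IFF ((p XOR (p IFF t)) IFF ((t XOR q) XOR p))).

p XOR t = True XOR True = False
t IFF q = True IFF False = False
(p XOR t) IFF (t IFF q) = False IFF False = True
q IMPLIES t = False IMPLIES True = True
NOT (q IMPLIES t) = NOT True = False
((p XOR t) IFF (t IFF q)) IMPLIES NOT (q IMPLIES t) = True IMPLIES False = False
q AND p = False AND True = False
t OR (q AND p) = True OR False = True
q IMPLIES p = False IMPLIES True = True
(q IMPLIES p) OR t = True OR True = True
(t OR (q AND p)) XOR ((q IMPLIES p) OR t) = True XOR True = False
(((p XOR t) IFF (t IFF q)) IMPLIES NOT (q IMPLIES t)) OR ((t OR (q AND p)) XOR ((q IMPLIES p) OR t)) = False OR False = False
p IFF t = True IFF True = True
p XOR (p IFF t) = True XOR True = False
t XOR q = True XOR False = True
(t XOR q) XOR p = True XOR True = False
(p XOR (p IFF t)) IFF ((t XOR q) XOR p) = False IFF False = True
q IFF ((p XOR (p IFF t)) IFF ((t XOR q) XOR p)) = False IFF True = False
((((p XOR t) IFF (t IFF q)) IMPLIES NOT (q IMPLIES t)) OR ((t OR (q AND p)) XOR ((q IMPLIES p) OR t))) IFF (q IFF ((p XOR (p IFF t)) IFF ((t XOR q) XOR p))) = False IFF False = True

True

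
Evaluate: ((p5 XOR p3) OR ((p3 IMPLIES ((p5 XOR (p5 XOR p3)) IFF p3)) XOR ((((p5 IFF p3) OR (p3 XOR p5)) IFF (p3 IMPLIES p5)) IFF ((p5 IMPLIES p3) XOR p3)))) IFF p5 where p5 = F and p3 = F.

T

p5 XOR p3 = F XOR F = F
p5 XOR p3 = F XOR F = F
p5 XOR (p5 XOR p3) = F XOR F = F
(p5 XOR (p5 XOR p3)) IFF p3 = F IFF F = T
p3 IMPLIES ((p5 XOR (p5 XOR p3)) IFF p3) = F IMPLIES T = T
p5 IFF p3 = F IFF F = T
p3 XOR p5 = F XOR F = F
(p5 IFF p3) OR (p3 XOR p5) = T OR F = T
p3 IMPLIES p5 = F IMPLIES F = T
((p5 IFF p3) OR (p3 XOR p5)) IFF (p3 IMPLIES p5) = T IFF T = T
p5 IMPLIES p3 = F IMPLIES F = T
(p5 IMPLIES p3) XOR p3 = T XOR F = T
(((p5 IFF p3) OR (p3 XOR p5)) IFF (p3 IMPLIES p5)) IFF ((p5 IMPLIES p3) XOR p3) = T IFF T = T
(p3 IMPLIES ((p5 XOR (p5 XOR p3)) IFF p3)) XOR ((((p5 IFF p3) OR (p3 XOR p5)) IFF (p3 IMPLIES p5)) IFF ((p5 IMPLIES p3) XOR p3)) = T XOR T = F
(p5 XOR p3) OR ((p3 IMPLIES ((p5 XOR (p5 XOR p3)) IFF p3)) XOR ((((p5 IFF p3) OR (p3 XOR p5)) IFF (p3 IMPLIES p5)) IFF ((p5 IMPLIES p3) XOR p3))) = F OR F = F
((p5 XOR p3) OR ((p3 IMPLIES ((p5 XOR (p5 XOR p3)) IFF p3)) XOR ((((p5 IFF p3) OR (p3 XOR p5)) IFF (p3 IMPLIES p5)) IFF ((p5 IMPLIES p3) XOR p3)))) IFF p5 = F IFF F = T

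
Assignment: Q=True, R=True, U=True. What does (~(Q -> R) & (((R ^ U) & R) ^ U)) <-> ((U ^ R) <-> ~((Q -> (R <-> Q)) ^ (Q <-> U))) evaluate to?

True

Q -> R = True -> True = True
~(Q -> R) = ~True = False
R ^ U = True ^ True = False
(R ^ U) & R = False & True = False
((R ^ U) & R) ^ U = False ^ True = True
~(Q -> R) & (((R ^ U) & R) ^ U) = False & True = False
U ^ R = True ^ True = False
R <-> Q = True <-> True = True
Q -> (R <-> Q) = True -> True = True
Q <-> U = True <-> True = True
(Q -> (R <-> Q)) ^ (Q <-> U) = True ^ True = False
~((Q -> (R <-> Q)) ^ (Q <-> U)) = ~False = True
(U ^ R) <-> ~((Q -> (R <-> Q)) ^ (Q <-> U)) = False <-> True = False
(~(Q -> R) & (((R ^ U) & R) ^ U)) <-> ((U ^ R) <-> ~((Q -> (R <-> Q)) ^ (Q <-> U))) = False <-> False = True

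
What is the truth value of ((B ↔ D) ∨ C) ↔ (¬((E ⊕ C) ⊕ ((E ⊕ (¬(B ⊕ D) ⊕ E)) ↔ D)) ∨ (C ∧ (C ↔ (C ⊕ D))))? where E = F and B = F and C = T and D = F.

T

B ↔ D = F ↔ F = T
(B ↔ D) ∨ C = T ∨ T = T
E ⊕ C = F ⊕ T = T
B ⊕ D = F ⊕ F = F
¬(B ⊕ D) = ¬F = T
¬(B ⊕ D) ⊕ E = T ⊕ F = T
E ⊕ (¬(B ⊕ D) ⊕ E) = F ⊕ T = T
(E ⊕ (¬(B ⊕ D) ⊕ E)) ↔ D = T ↔ F = F
(E ⊕ C) ⊕ ((E ⊕ (¬(B ⊕ D) ⊕ E)) ↔ D) = T ⊕ F = T
¬((E ⊕ C) ⊕ ((E ⊕ (¬(B ⊕ D) ⊕ E)) ↔ D)) = ¬T = F
C ⊕ D = T ⊕ F = T
C ↔ (C ⊕ D) = T ↔ T = T
C ∧ (C ↔ (C ⊕ D)) = T ∧ T = T
¬((E ⊕ C) ⊕ ((E ⊕ (¬(B ⊕ D) ⊕ E)) ↔ D)) ∨ (C ∧ (C ↔ (C ⊕ D))) = F ∨ T = T
((B ↔ D) ∨ C) ↔ (¬((E ⊕ C) ⊕ ((E ⊕ (¬(B ⊕ D) ⊕ E)) ↔ D)) ∨ (C ∧ (C ↔ (C ⊕ D)))) = T ↔ T = T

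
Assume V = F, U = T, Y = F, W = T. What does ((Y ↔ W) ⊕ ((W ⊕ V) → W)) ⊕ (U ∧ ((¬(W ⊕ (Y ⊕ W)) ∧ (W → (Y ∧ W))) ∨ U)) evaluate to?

Y ↔ W = F ↔ T = F
W ⊕ V = T ⊕ F = T
(W ⊕ V) → W = T → T = T
(Y ↔ W) ⊕ ((W ⊕ V) → W) = F ⊕ T = T
Y ⊕ W = F ⊕ T = T
W ⊕ (Y ⊕ W) = T ⊕ T = F
¬(W ⊕ (Y ⊕ W)) = ¬F = T
Y ∧ W = F ∧ T = F
W → (Y ∧ W) = T → F = F
¬(W ⊕ (Y ⊕ W)) ∧ (W → (Y ∧ W)) = T ∧ F = F
(¬(W ⊕ (Y ⊕ W)) ∧ (W → (Y ∧ W))) ∨ U = F ∨ T = T
U ∧ ((¬(W ⊕ (Y ⊕ W)) ∧ (W → (Y ∧ W))) ∨ U) = T ∧ T = T
((Y ↔ W) ⊕ ((W ⊕ V) → W)) ⊕ (U ∧ ((¬(W ⊕ (Y ⊕ W)) ∧ (W → (Y ∧ W))) ∨ U)) = T ⊕ T = F

F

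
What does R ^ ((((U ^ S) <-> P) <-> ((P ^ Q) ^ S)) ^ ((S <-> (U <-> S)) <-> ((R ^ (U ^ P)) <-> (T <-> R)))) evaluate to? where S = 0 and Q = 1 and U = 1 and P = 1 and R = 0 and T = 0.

U ^ S = 1 ^ 0 = 1
(U ^ S) <-> P = 1 <-> 1 = 1
P ^ Q = 1 ^ 1 = 0
(P ^ Q) ^ S = 0 ^ 0 = 0
((U ^ S) <-> P) <-> ((P ^ Q) ^ S) = 1 <-> 0 = 0
U <-> S = 1 <-> 0 = 0
S <-> (U <-> S) = 0 <-> 0 = 1
U ^ P = 1 ^ 1 = 0
R ^ (U ^ P) = 0 ^ 0 = 0
T <-> R = 0 <-> 0 = 1
(R ^ (U ^ P)) <-> (T <-> R) = 0 <-> 1 = 0
(S <-> (U <-> S)) <-> ((R ^ (U ^ P)) <-> (T <-> R)) = 1 <-> 0 = 0
(((U ^ S) <-> P) <-> ((P ^ Q) ^ S)) ^ ((S <-> (U <-> S)) <-> ((R ^ (U ^ P)) <-> (T <-> R))) = 0 ^ 0 = 0
R ^ ((((U ^ S) <-> P) <-> ((P ^ Q) ^ S)) ^ ((S <-> (U <-> S)) <-> ((R ^ (U ^ P)) <-> (T <-> R)))) = 0 ^ 0 = 0

0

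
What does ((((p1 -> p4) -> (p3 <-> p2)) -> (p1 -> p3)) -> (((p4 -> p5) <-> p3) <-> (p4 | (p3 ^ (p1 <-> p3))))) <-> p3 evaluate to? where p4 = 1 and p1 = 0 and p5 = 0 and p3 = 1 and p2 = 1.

0

p1 -> p4 = 0 -> 1 = 1
p3 <-> p2 = 1 <-> 1 = 1
(p1 -> p4) -> (p3 <-> p2) = 1 -> 1 = 1
p1 -> p3 = 0 -> 1 = 1
((p1 -> p4) -> (p3 <-> p2)) -> (p1 -> p3) = 1 -> 1 = 1
p4 -> p5 = 1 -> 0 = 0
(p4 -> p5) <-> p3 = 0 <-> 1 = 0
p1 <-> p3 = 0 <-> 1 = 0
p3 ^ (p1 <-> p3) = 1 ^ 0 = 1
p4 | (p3 ^ (p1 <-> p3)) = 1 | 1 = 1
((p4 -> p5) <-> p3) <-> (p4 | (p3 ^ (p1 <-> p3))) = 0 <-> 1 = 0
(((p1 -> p4) -> (p3 <-> p2)) -> (p1 -> p3)) -> (((p4 -> p5) <-> p3) <-> (p4 | (p3 ^ (p1 <-> p3)))) = 1 -> 0 = 0
((((p1 -> p4) -> (p3 <-> p2)) -> (p1 -> p3)) -> (((p4 -> p5) <-> p3) <-> (p4 | (p3 ^ (p1 <-> p3))))) <-> p3 = 0 <-> 1 = 0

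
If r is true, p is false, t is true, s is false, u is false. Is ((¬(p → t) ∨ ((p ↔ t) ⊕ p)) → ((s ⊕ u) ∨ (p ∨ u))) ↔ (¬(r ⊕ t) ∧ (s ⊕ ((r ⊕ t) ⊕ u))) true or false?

p → t = F → T = T
¬(p → t) = ¬T = F
p ↔ t = F ↔ T = F
(p ↔ t) ⊕ p = F ⊕ F = F
¬(p → t) ∨ ((p ↔ t) ⊕ p) = F ∨ F = F
s ⊕ u = F ⊕ F = F
p ∨ u = F ∨ F = F
(s ⊕ u) ∨ (p ∨ u) = F ∨ F = F
(¬(p → t) ∨ ((p ↔ t) ⊕ p)) → ((s ⊕ u) ∨ (p ∨ u)) = F → F = T
r ⊕ t = T ⊕ T = F
¬(r ⊕ t) = ¬F = T
r ⊕ t = T ⊕ T = F
(r ⊕ t) ⊕ u = F ⊕ F = F
s ⊕ ((r ⊕ t) ⊕ u) = F ⊕ F = F
¬(r ⊕ t) ∧ (s ⊕ ((r ⊕ t) ⊕ u)) = T ∧ F = F
((¬(p → t) ∨ ((p ↔ t) ⊕ p)) → ((s ⊕ u) ∨ (p ∨ u))) ↔ (¬(r ⊕ t) ∧ (s ⊕ ((r ⊕ t) ⊕ u))) = T ↔ F = F

F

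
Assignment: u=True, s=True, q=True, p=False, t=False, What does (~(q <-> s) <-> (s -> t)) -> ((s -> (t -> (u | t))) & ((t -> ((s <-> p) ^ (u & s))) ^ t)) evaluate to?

True

q <-> s = True <-> True = True
~(q <-> s) = ~True = False
s -> t = True -> False = False
~(q <-> s) <-> (s -> t) = False <-> False = True
u | t = True | False = True
t -> (u | t) = False -> True = True
s -> (t -> (u | t)) = True -> True = True
s <-> p = True <-> False = False
u & s = True & True = True
(s <-> p) ^ (u & s) = False ^ True = True
t -> ((s <-> p) ^ (u & s)) = False -> True = True
(t -> ((s <-> p) ^ (u & s))) ^ t = True ^ False = True
(s -> (t -> (u | t))) & ((t -> ((s <-> p) ^ (u & s))) ^ t) = True & True = True
(~(q <-> s) <-> (s -> t)) -> ((s -> (t -> (u | t))) & ((t -> ((s <-> p) ^ (u & s))) ^ t)) = True -> True = True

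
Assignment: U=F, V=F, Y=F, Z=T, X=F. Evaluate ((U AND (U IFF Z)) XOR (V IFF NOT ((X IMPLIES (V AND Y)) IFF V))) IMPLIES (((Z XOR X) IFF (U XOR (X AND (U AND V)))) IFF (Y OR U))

U IFF Z = F IFF T = F
U AND (U IFF Z) = F AND F = F
V AND Y = F AND F = F
X IMPLIES (V AND Y) = F IMPLIES F = T
(X IMPLIES (V AND Y)) IFF V = T IFF F = F
NOT ((X IMPLIES (V AND Y)) IFF V) = NOT F = T
V IFF NOT ((X IMPLIES (V AND Y)) IFF V) = F IFF T = F
(U AND (U IFF Z)) XOR (V IFF NOT ((X IMPLIES (V AND Y)) IFF V)) = F XOR F = F
Z XOR X = T XOR F = T
U AND V = F AND F = F
X AND (U AND V) = F AND F = F
U XOR (X AND (U AND V)) = F XOR F = F
(Z XOR X) IFF (U XOR (X AND (U AND V))) = T IFF F = F
Y OR U = F OR F = F
((Z XOR X) IFF (U XOR (X AND (U AND V)))) IFF (Y OR U) = F IFF F = T
((U AND (U IFF Z)) XOR (V IFF NOT ((X IMPLIES (V AND Y)) IFF V))) IMPLIES (((Z XOR X) IFF (U XOR (X AND (U AND V)))) IFF (Y OR U)) = F IMPLIES T = T

T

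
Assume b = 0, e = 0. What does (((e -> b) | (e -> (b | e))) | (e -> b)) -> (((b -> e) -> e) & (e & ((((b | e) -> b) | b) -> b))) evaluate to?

0

e -> b = 0 -> 0 = 1
b | e = 0 | 0 = 0
e -> (b | e) = 0 -> 0 = 1
(e -> b) | (e -> (b | e)) = 1 | 1 = 1
e -> b = 0 -> 0 = 1
((e -> b) | (e -> (b | e))) | (e -> b) = 1 | 1 = 1
b -> e = 0 -> 0 = 1
(b -> e) -> e = 1 -> 0 = 0
b | e = 0 | 0 = 0
(b | e) -> b = 0 -> 0 = 1
((b | e) -> b) | b = 1 | 0 = 1
(((b | e) -> b) | b) -> b = 1 -> 0 = 0
e & ((((b | e) -> b) | b) -> b) = 0 & 0 = 0
((b -> e) -> e) & (e & ((((b | e) -> b) | b) -> b)) = 0 & 0 = 0
(((e -> b) | (e -> (b | e))) | (e -> b)) -> (((b -> e) -> e) & (e & ((((b | e) -> b) | b) -> b))) = 1 -> 0 = 0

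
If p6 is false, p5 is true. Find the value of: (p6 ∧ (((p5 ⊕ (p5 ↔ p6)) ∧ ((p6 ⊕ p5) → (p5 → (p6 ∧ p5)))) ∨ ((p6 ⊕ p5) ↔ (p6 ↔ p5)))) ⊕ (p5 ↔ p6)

p5 ↔ p6 = True ↔ False = False
p5 ⊕ (p5 ↔ p6) = True ⊕ False = True
p6 ⊕ p5 = False ⊕ True = True
p6 ∧ p5 = False ∧ True = False
p5 → (p6 ∧ p5) = True → False = False
(p6 ⊕ p5) → (p5 → (p6 ∧ p5)) = True → False = False
(p5 ⊕ (p5 ↔ p6)) ∧ ((p6 ⊕ p5) → (p5 → (p6 ∧ p5))) = True ∧ False = False
p6 ⊕ p5 = False ⊕ True = True
p6 ↔ p5 = False ↔ True = False
(p6 ⊕ p5) ↔ (p6 ↔ p5) = True ↔ False = False
((p5 ⊕ (p5 ↔ p6)) ∧ ((p6 ⊕ p5) → (p5 → (p6 ∧ p5)))) ∨ ((p6 ⊕ p5) ↔ (p6 ↔ p5)) = False ∨ False = False
p6 ∧ (((p5 ⊕ (p5 ↔ p6)) ∧ ((p6 ⊕ p5) → (p5 → (p6 ∧ p5)))) ∨ ((p6 ⊕ p5) ↔ (p6 ↔ p5))) = False ∧ False = False
p5 ↔ p6 = True ↔ False = False
(p6 ∧ (((p5 ⊕ (p5 ↔ p6)) ∧ ((p6 ⊕ p5) → (p5 → (p6 ∧ p5)))) ∨ ((p6 ⊕ p5) ↔ (p6 ↔ p5)))) ⊕ (p5 ↔ p6) = False ⊕ False = False

False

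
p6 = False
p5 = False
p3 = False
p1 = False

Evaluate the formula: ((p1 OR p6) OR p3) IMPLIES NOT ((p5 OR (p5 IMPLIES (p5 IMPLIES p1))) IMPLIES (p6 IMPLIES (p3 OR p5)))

Substituting p6=False, p5=False, p3=False, p1=False:
p1 OR p6 = False OR False = False
(p1 OR p6) OR p3 = False OR False = False
p5 IMPLIES p1 = False IMPLIES False = True
p5 IMPLIES (p5 IMPLIES p1) = False IMPLIES True = True
p5 OR (p5 IMPLIES (p5 IMPLIES p1)) = False OR True = True
p3 OR p5 = False OR False = False
p6 IMPLIES (p3 OR p5) = False IMPLIES False = True
(p5 OR (p5 IMPLIES (p5 IMPLIES p1))) IMPLIES (p6 IMPLIES (p3 OR p5)) = True IMPLIES True = True
NOT ((p5 OR (p5 IMPLIES (p5 IMPLIES p1))) IMPLIES (p6 IMPLIES (p3 OR p5))) = NOT True = False
((p1 OR p6) OR p3) IMPLIES NOT ((p5 OR (p5 IMPLIES (p5 IMPLIES p1))) IMPLIES (p6 IMPLIES (p3 OR p5))) = False IMPLIES False = True

True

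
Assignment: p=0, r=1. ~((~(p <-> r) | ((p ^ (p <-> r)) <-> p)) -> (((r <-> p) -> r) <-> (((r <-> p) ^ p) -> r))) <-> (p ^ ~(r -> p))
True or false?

0

p <-> r = 0 <-> 1 = 0
~(p <-> r) = ~0 = 1
p <-> r = 0 <-> 1 = 0
p ^ (p <-> r) = 0 ^ 0 = 0
(p ^ (p <-> r)) <-> p = 0 <-> 0 = 1
~(p <-> r) | ((p ^ (p <-> r)) <-> p) = 1 | 1 = 1
r <-> p = 1 <-> 0 = 0
(r <-> p) -> r = 0 -> 1 = 1
r <-> p = 1 <-> 0 = 0
(r <-> p) ^ p = 0 ^ 0 = 0
((r <-> p) ^ p) -> r = 0 -> 1 = 1
((r <-> p) -> r) <-> (((r <-> p) ^ p) -> r) = 1 <-> 1 = 1
(~(p <-> r) | ((p ^ (p <-> r)) <-> p)) -> (((r <-> p) -> r) <-> (((r <-> p) ^ p) -> r)) = 1 -> 1 = 1
~((~(p <-> r) | ((p ^ (p <-> r)) <-> p)) -> (((r <-> p) -> r) <-> (((r <-> p) ^ p) -> r))) = ~1 = 0
r -> p = 1 -> 0 = 0
~(r -> p) = ~0 = 1
p ^ ~(r -> p) = 0 ^ 1 = 1
~((~(p <-> r) | ((p ^ (p <-> r)) <-> p)) -> (((r <-> p) -> r) <-> (((r <-> p) ^ p) -> r))) <-> (p ^ ~(r -> p)) = 0 <-> 1 = 0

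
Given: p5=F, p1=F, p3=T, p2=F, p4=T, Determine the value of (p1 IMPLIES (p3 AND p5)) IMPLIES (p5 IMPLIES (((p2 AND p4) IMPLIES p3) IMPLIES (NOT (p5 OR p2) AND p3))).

T

p3 AND p5 = T AND F = F
p1 IMPLIES (p3 AND p5) = F IMPLIES F = T
p2 AND p4 = F AND T = F
(p2 AND p4) IMPLIES p3 = F IMPLIES T = T
p5 OR p2 = F OR F = F
NOT (p5 OR p2) = NOT F = T
NOT (p5 OR p2) AND p3 = T AND T = T
((p2 AND p4) IMPLIES p3) IMPLIES (NOT (p5 OR p2) AND p3) = T IMPLIES T = T
p5 IMPLIES (((p2 AND p4) IMPLIES p3) IMPLIES (NOT (p5 OR p2) AND p3)) = F IMPLIES T = T
(p1 IMPLIES (p3 AND p5)) IMPLIES (p5 IMPLIES (((p2 AND p4) IMPLIES p3) IMPLIES (NOT (p5 OR p2) AND p3))) = T IMPLIES T = T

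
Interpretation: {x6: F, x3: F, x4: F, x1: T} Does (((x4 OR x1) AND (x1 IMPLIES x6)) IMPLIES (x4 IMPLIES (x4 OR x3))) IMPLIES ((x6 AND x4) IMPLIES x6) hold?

T

Substituting x6=F, x3=F, x4=F, x1=T:
x4 OR x1 = F OR T = T
x1 IMPLIES x6 = T IMPLIES F = F
(x4 OR x1) AND (x1 IMPLIES x6) = T AND F = F
x4 OR x3 = F OR F = F
x4 IMPLIES (x4 OR x3) = F IMPLIES F = T
((x4 OR x1) AND (x1 IMPLIES x6)) IMPLIES (x4 IMPLIES (x4 OR x3)) = F IMPLIES T = T
x6 AND x4 = F AND F = F
(x6 AND x4) IMPLIES x6 = F IMPLIES F = T
(((x4 OR x1) AND (x1 IMPLIES x6)) IMPLIES (x4 IMPLIES (x4 OR x3))) IMPLIES ((x6 AND x4) IMPLIES x6) = T IMPLIES T = T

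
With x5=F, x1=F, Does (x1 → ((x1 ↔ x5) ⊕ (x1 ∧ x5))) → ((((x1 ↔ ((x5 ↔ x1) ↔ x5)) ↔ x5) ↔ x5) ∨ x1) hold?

x1 ↔ x5 = F ↔ F = T
x1 ∧ x5 = F ∧ F = F
(x1 ↔ x5) ⊕ (x1 ∧ x5) = T ⊕ F = T
x1 → ((x1 ↔ x5) ⊕ (x1 ∧ x5)) = F → T = T
x5 ↔ x1 = F ↔ F = T
(x5 ↔ x1) ↔ x5 = T ↔ F = F
x1 ↔ ((x5 ↔ x1) ↔ x5) = F ↔ F = T
(x1 ↔ ((x5 ↔ x1) ↔ x5)) ↔ x5 = T ↔ F = F
((x1 ↔ ((x5 ↔ x1) ↔ x5)) ↔ x5) ↔ x5 = F ↔ F = T
(((x1 ↔ ((x5 ↔ x1) ↔ x5)) ↔ x5) ↔ x5) ∨ x1 = T ∨ F = T
(x1 → ((x1 ↔ x5) ⊕ (x1 ∧ x5))) → ((((x1 ↔ ((x5 ↔ x1) ↔ x5)) ↔ x5) ↔ x5) ∨ x1) = T → T = T

T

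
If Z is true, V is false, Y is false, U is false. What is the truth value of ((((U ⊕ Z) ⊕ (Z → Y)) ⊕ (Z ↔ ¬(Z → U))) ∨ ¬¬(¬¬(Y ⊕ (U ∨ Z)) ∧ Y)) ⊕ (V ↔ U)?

T

Substituting Z=T, V=F, Y=F, U=F:
U ⊕ Z = F ⊕ T = T
Z → Y = T → F = F
(U ⊕ Z) ⊕ (Z → Y) = T ⊕ F = T
Z → U = T → F = F
¬(Z → U) = ¬F = T
Z ↔ ¬(Z → U) = T ↔ T = T
((U ⊕ Z) ⊕ (Z → Y)) ⊕ (Z ↔ ¬(Z → U)) = T ⊕ T = F
U ∨ Z = F ∨ T = T
Y ⊕ (U ∨ Z) = F ⊕ T = T
¬(Y ⊕ (U ∨ Z)) = ¬T = F
¬¬(Y ⊕ (U ∨ Z)) = ¬F = T
¬¬(Y ⊕ (U ∨ Z)) ∧ Y = T ∧ F = F
¬(¬¬(Y ⊕ (U ∨ Z)) ∧ Y) = ¬F = T
¬¬(¬¬(Y ⊕ (U ∨ Z)) ∧ Y) = ¬T = F
(((U ⊕ Z) ⊕ (Z → Y)) ⊕ (Z ↔ ¬(Z → U))) ∨ ¬¬(¬¬(Y ⊕ (U ∨ Z)) ∧ Y) = F ∨ F = F
V ↔ U = F ↔ F = T
((((U ⊕ Z) ⊕ (Z → Y)) ⊕ (Z ↔ ¬(Z → U))) ∨ ¬¬(¬¬(Y ⊕ (U ∨ Z)) ∧ Y)) ⊕ (V ↔ U) = F ⊕ T = T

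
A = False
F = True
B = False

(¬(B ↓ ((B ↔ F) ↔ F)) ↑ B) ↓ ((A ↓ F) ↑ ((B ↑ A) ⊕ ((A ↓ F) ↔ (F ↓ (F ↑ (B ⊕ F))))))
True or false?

False

Substituting A=False, F=True, B=False:
B ↔ F = False ↔ True = False
(B ↔ F) ↔ F = False ↔ True = False
B ↓ ((B ↔ F) ↔ F) = False ↓ False = True
¬(B ↓ ((B ↔ F) ↔ F)) = ¬True = False
¬(B ↓ ((B ↔ F) ↔ F)) ↑ B = False ↑ False = True
A ↓ F = False ↓ True = False
B ↑ A = False ↑ False = True
A ↓ F = False ↓ True = False
B ⊕ F = False ⊕ True = True
F ↑ (B ⊕ F) = True ↑ True = False
F ↓ (F ↑ (B ⊕ F)) = True ↓ False = False
(A ↓ F) ↔ (F ↓ (F ↑ (B ⊕ F))) = False ↔ False = True
(B ↑ A) ⊕ ((A ↓ F) ↔ (F ↓ (F ↑ (B ⊕ F)))) = True ⊕ True = False
(A ↓ F) ↑ ((B ↑ A) ⊕ ((A ↓ F) ↔ (F ↓ (F ↑ (B ⊕ F))))) = False ↑ False = True
(¬(B ↓ ((B ↔ F) ↔ F)) ↑ B) ↓ ((A ↓ F) ↑ ((B ↑ A) ⊕ ((A ↓ F) ↔ (F ↓ (F ↑ (B ⊕ F)))))) = True ↓ True = False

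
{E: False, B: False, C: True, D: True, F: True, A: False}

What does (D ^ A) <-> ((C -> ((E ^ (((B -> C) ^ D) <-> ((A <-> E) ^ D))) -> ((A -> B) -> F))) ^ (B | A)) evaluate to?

True

D ^ A = True ^ False = True
B -> C = False -> True = True
(B -> C) ^ D = True ^ True = False
A <-> E = False <-> False = True
(A <-> E) ^ D = True ^ True = False
((B -> C) ^ D) <-> ((A <-> E) ^ D) = False <-> False = True
E ^ (((B -> C) ^ D) <-> ((A <-> E) ^ D)) = False ^ True = True
A -> B = False -> False = True
(A -> B) -> F = True -> True = True
(E ^ (((B -> C) ^ D) <-> ((A <-> E) ^ D))) -> ((A -> B) -> F) = True -> True = True
C -> ((E ^ (((B -> C) ^ D) <-> ((A <-> E) ^ D))) -> ((A -> B) -> F)) = True -> True = True
B | A = False | False = False
(C -> ((E ^ (((B -> C) ^ D) <-> ((A <-> E) ^ D))) -> ((A -> B) -> F))) ^ (B | A) = True ^ False = True
(D ^ A) <-> ((C -> ((E ^ (((B -> C) ^ D) <-> ((A <-> E) ^ D))) -> ((A -> B) -> F))) ^ (B | A)) = True <-> True = True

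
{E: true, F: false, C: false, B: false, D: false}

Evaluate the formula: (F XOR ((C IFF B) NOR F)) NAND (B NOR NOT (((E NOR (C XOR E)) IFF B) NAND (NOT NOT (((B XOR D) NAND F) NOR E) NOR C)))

Substituting E=true, F=false, C=false, B=false, D=false:
C IFF B = false IFF false = true
(C IFF B) NOR F = true NOR false = false
F XOR ((C IFF B) NOR F) = false XOR false = false
C XOR E = false XOR true = true
E NOR (C XOR E) = true NOR true = false
(E NOR (C XOR E)) IFF B = false IFF false = true
B XOR D = false XOR false = false
(B XOR D) NAND F = false NAND false = true
((B XOR D) NAND F) NOR E = true NOR true = false
NOT (((B XOR D) NAND F) NOR E) = NOT false = true
NOT NOT (((B XOR D) NAND F) NOR E) = NOT true = false
NOT NOT (((B XOR D) NAND F) NOR E) NOR C = false NOR false = true
((E NOR (C XOR E)) IFF B) NAND (NOT NOT (((B XOR D) NAND F) NOR E) NOR C) = true NAND true = false
NOT (((E NOR (C XOR E)) IFF B) NAND (NOT NOT (((B XOR D) NAND F) NOR E) NOR C)) = NOT false = true
B NOR NOT (((E NOR (C XOR E)) IFF B) NAND (NOT NOT (((B XOR D) NAND F) NOR E) NOR C)) = false NOR true = false
(F XOR ((C IFF B) NOR F)) NAND (B NOR NOT (((E NOR (C XOR E)) IFF B) NAND (NOT NOT (((B XOR D) NAND F) NOR E) NOR C))) = false NAND false = true

true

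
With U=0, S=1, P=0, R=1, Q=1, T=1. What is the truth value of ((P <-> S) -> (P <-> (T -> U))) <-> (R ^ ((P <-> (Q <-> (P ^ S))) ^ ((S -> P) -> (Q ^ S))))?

0

P <-> S = 0 <-> 1 = 0
T -> U = 1 -> 0 = 0
P <-> (T -> U) = 0 <-> 0 = 1
(P <-> S) -> (P <-> (T -> U)) = 0 -> 1 = 1
P ^ S = 0 ^ 1 = 1
Q <-> (P ^ S) = 1 <-> 1 = 1
P <-> (Q <-> (P ^ S)) = 0 <-> 1 = 0
S -> P = 1 -> 0 = 0
Q ^ S = 1 ^ 1 = 0
(S -> P) -> (Q ^ S) = 0 -> 0 = 1
(P <-> (Q <-> (P ^ S))) ^ ((S -> P) -> (Q ^ S)) = 0 ^ 1 = 1
R ^ ((P <-> (Q <-> (P ^ S))) ^ ((S -> P) -> (Q ^ S))) = 1 ^ 1 = 0
((P <-> S) -> (P <-> (T -> U))) <-> (R ^ ((P <-> (Q <-> (P ^ S))) ^ ((S -> P) -> (Q ^ S)))) = 1 <-> 0 = 0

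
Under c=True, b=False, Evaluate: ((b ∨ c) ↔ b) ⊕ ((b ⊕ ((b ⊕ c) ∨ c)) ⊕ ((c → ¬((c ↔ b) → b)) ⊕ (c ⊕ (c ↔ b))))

Substituting c=True, b=False:
b ∨ c = False ∨ True = True
(b ∨ c) ↔ b = True ↔ False = False
b ⊕ c = False ⊕ True = True
(b ⊕ c) ∨ c = True ∨ True = True
b ⊕ ((b ⊕ c) ∨ c) = False ⊕ True = True
c ↔ b = True ↔ False = False
(c ↔ b) → b = False → False = True
¬((c ↔ b) → b) = ¬True = False
c → ¬((c ↔ b) → b) = True → False = False
c ↔ b = True ↔ False = False
c ⊕ (c ↔ b) = True ⊕ False = True
(c → ¬((c ↔ b) → b)) ⊕ (c ⊕ (c ↔ b)) = False ⊕ True = True
(b ⊕ ((b ⊕ c) ∨ c)) ⊕ ((c → ¬((c ↔ b) → b)) ⊕ (c ⊕ (c ↔ b))) = True ⊕ True = False
((b ∨ c) ↔ b) ⊕ ((b ⊕ ((b ⊕ c) ∨ c)) ⊕ ((c → ¬((c ↔ b) → b)) ⊕ (c ⊕ (c ↔ b)))) = False ⊕ False = False

False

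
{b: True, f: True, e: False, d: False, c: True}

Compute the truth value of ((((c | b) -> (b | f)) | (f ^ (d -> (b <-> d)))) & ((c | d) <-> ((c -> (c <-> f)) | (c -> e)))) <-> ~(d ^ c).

False

c | b = True | True = True
b | f = True | True = True
(c | b) -> (b | f) = True -> True = True
b <-> d = True <-> False = False
d -> (b <-> d) = False -> False = True
f ^ (d -> (b <-> d)) = True ^ True = False
((c | b) -> (b | f)) | (f ^ (d -> (b <-> d))) = True | False = True
c | d = True | False = True
c <-> f = True <-> True = True
c -> (c <-> f) = True -> True = True
c -> e = True -> False = False
(c -> (c <-> f)) | (c -> e) = True | False = True
(c | d) <-> ((c -> (c <-> f)) | (c -> e)) = True <-> True = True
(((c | b) -> (b | f)) | (f ^ (d -> (b <-> d)))) & ((c | d) <-> ((c -> (c <-> f)) | (c -> e))) = True & True = True
d ^ c = False ^ True = True
~(d ^ c) = ~True = False
((((c | b) -> (b | f)) | (f ^ (d -> (b <-> d)))) & ((c | d) <-> ((c -> (c <-> f)) | (c -> e)))) <-> ~(d ^ c) = True <-> False = False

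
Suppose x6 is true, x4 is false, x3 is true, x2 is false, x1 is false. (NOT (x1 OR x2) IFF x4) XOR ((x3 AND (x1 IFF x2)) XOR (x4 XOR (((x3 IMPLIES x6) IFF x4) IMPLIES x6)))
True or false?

F

Substituting x6=T, x4=F, x3=T, x2=F, x1=F:
x1 OR x2 = F OR F = F
NOT (x1 OR x2) = NOT F = T
NOT (x1 OR x2) IFF x4 = T IFF F = F
x1 IFF x2 = F IFF F = T
x3 AND (x1 IFF x2) = T AND T = T
x3 IMPLIES x6 = T IMPLIES T = T
(x3 IMPLIES x6) IFF x4 = T IFF F = F
((x3 IMPLIES x6) IFF x4) IMPLIES x6 = F IMPLIES T = T
x4 XOR (((x3 IMPLIES x6) IFF x4) IMPLIES x6) = F XOR T = T
(x3 AND (x1 IFF x2)) XOR (x4 XOR (((x3 IMPLIES x6) IFF x4) IMPLIES x6)) = T XOR T = F
(NOT (x1 OR x2) IFF x4) XOR ((x3 AND (x1 IFF x2)) XOR (x4 XOR (((x3 IMPLIES x6) IFF x4) IMPLIES x6))) = F XOR F = F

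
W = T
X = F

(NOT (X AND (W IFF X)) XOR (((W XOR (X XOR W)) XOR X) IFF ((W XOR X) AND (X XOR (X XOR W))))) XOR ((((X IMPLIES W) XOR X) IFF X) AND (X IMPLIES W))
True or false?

T

Substituting W=T, X=F:
W IFF X = T IFF F = F
X AND (W IFF X) = F AND F = F
NOT (X AND (W IFF X)) = NOT F = T
X XOR W = F XOR T = T
W XOR (X XOR W) = T XOR T = F
(W XOR (X XOR W)) XOR X = F XOR F = F
W XOR X = T XOR F = T
X XOR W = F XOR T = T
X XOR (X XOR W) = F XOR T = T
(W XOR X) AND (X XOR (X XOR W)) = T AND T = T
((W XOR (X XOR W)) XOR X) IFF ((W XOR X) AND (X XOR (X XOR W))) = F IFF T = F
NOT (X AND (W IFF X)) XOR (((W XOR (X XOR W)) XOR X) IFF ((W XOR X) AND (X XOR (X XOR W)))) = T XOR F = T
X IMPLIES W = F IMPLIES T = T
(X IMPLIES W) XOR X = T XOR F = T
((X IMPLIES W) XOR X) IFF X = T IFF F = F
X IMPLIES W = F IMPLIES T = T
(((X IMPLIES W) XOR X) IFF X) AND (X IMPLIES W) = F AND T = F
(NOT (X AND (W IFF X)) XOR (((W XOR (X XOR W)) XOR X) IFF ((W XOR X) AND (X XOR (X XOR W))))) XOR ((((X IMPLIES W) XOR X) IFF X) AND (X IMPLIES W)) = T XOR F = T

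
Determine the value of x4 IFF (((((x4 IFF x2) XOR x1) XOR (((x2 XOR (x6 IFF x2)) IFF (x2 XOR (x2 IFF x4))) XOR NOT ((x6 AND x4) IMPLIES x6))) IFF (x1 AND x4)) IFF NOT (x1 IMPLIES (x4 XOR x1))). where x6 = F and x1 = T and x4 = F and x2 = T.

T

x4 IFF x2 = F IFF T = F
(x4 IFF x2) XOR x1 = F XOR T = T
x6 IFF x2 = F IFF T = F
x2 XOR (x6 IFF x2) = T XOR F = T
x2 IFF x4 = T IFF F = F
x2 XOR (x2 IFF x4) = T XOR F = T
(x2 XOR (x6 IFF x2)) IFF (x2 XOR (x2 IFF x4)) = T IFF T = T
x6 AND x4 = F AND F = F
(x6 AND x4) IMPLIES x6 = F IMPLIES F = T
NOT ((x6 AND x4) IMPLIES x6) = NOT T = F
((x2 XOR (x6 IFF x2)) IFF (x2 XOR (x2 IFF x4))) XOR NOT ((x6 AND x4) IMPLIES x6) = T XOR F = T
((x4 IFF x2) XOR x1) XOR (((x2 XOR (x6 IFF x2)) IFF (x2 XOR (x2 IFF x4))) XOR NOT ((x6 AND x4) IMPLIES x6)) = T XOR T = F
x1 AND x4 = T AND F = F
(((x4 IFF x2) XOR x1) XOR (((x2 XOR (x6 IFF x2)) IFF (x2 XOR (x2 IFF x4))) XOR NOT ((x6 AND x4) IMPLIES x6))) IFF (x1 AND x4) = F IFF F = T
x4 XOR x1 = F XOR T = T
x1 IMPLIES (x4 XOR x1) = T IMPLIES T = T
NOT (x1 IMPLIES (x4 XOR x1)) = NOT T = F
((((x4 IFF x2) XOR x1) XOR (((x2 XOR (x6 IFF x2)) IFF (x2 XOR (x2 IFF x4))) XOR NOT ((x6 AND x4) IMPLIES x6))) IFF (x1 AND x4)) IFF NOT (x1 IMPLIES (x4 XOR x1)) = T IFF F = F
x4 IFF (((((x4 IFF x2) XOR x1) XOR (((x2 XOR (x6 IFF x2)) IFF (x2 XOR (x2 IFF x4))) XOR NOT ((x6 AND x4) IMPLIES x6))) IFF (x1 AND x4)) IFF NOT (x1 IMPLIES (x4 XOR x1))) = F IFF F = T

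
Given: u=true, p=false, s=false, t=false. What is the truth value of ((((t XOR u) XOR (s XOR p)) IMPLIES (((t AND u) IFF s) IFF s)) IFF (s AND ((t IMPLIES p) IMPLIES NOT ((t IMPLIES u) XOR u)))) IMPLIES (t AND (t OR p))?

false

t XOR u = false XOR true = true
s XOR p = false XOR false = false
(t XOR u) XOR (s XOR p) = true XOR false = true
t AND u = false AND true = false
(t AND u) IFF s = false IFF false = true
((t AND u) IFF s) IFF s = true IFF false = false
((t XOR u) XOR (s XOR p)) IMPLIES (((t AND u) IFF s) IFF s) = true IMPLIES false = false
t IMPLIES p = false IMPLIES false = true
t IMPLIES u = false IMPLIES true = true
(t IMPLIES u) XOR u = true XOR true = false
NOT ((t IMPLIES u) XOR u) = NOT false = true
(t IMPLIES p) IMPLIES NOT ((t IMPLIES u) XOR u) = true IMPLIES true = true
s AND ((t IMPLIES p) IMPLIES NOT ((t IMPLIES u) XOR u)) = false AND true = false
(((t XOR u) XOR (s XOR p)) IMPLIES (((t AND u) IFF s) IFF s)) IFF (s AND ((t IMPLIES p) IMPLIES NOT ((t IMPLIES u) XOR u))) = false IFF false = true
t OR p = false OR false = false
t AND (t OR p) = false AND false = false
((((t XOR u) XOR (s XOR p)) IMPLIES (((t AND u) IFF s) IFF s)) IFF (s AND ((t IMPLIES p) IMPLIES NOT ((t IMPLIES u) XOR u)))) IMPLIES (t AND (t OR p)) = true IMPLIES false = false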